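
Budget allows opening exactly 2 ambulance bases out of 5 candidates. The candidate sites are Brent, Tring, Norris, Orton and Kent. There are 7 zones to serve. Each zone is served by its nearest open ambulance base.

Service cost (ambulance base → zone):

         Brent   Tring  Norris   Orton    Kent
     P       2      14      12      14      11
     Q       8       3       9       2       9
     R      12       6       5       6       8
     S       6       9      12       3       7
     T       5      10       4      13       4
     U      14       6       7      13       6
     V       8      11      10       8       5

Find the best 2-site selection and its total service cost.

With exactly 2 open, each zone uses its cheapest among the chosen.
{Brent, Tring}: P→Brent 2, Q→Tring 3, R→Tring 6, S→Brent 6, T→Brent 5, U→Tring 6, V→Brent 8. Service cost 36.
{Orton, Kent}: service cost 37
{Brent, Orton}: service cost 39
Among all 10 size-2 choices, {Brent, Tring} is lowest.

Choose Brent and Tring; total service cost 36.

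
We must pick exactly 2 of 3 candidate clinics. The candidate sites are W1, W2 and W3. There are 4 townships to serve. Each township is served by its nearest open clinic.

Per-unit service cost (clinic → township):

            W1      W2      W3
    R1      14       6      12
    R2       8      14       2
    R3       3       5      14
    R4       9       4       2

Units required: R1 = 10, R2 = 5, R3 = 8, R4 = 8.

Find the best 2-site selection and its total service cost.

With exactly 2 open, each township uses its cheapest among the chosen.
{W2, W3}: R1→W2 6·10=60, R2→W3 2·5=10, R3→W2 5·8=40, R4→W3 2·8=16. Service cost 126.
{W1, W2}: service cost 156
{W1, W3}: service cost 170
Among all 3 size-2 choices, {W2, W3} is lowest.

Choose W2 and W3; total service cost 126.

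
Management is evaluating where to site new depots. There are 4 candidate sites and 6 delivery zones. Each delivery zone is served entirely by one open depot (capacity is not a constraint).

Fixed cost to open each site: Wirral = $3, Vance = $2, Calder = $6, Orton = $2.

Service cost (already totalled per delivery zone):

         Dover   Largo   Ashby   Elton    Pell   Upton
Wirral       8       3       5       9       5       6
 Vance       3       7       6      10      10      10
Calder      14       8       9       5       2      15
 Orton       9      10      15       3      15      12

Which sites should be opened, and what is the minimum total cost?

Open Wirral, Vance and Orton; minimum total cost 32.

For any fixed open set, each delivery zone goes to its cheapest open site; total = fixed + service.
{Wirral, Vance, Orton}: Dover→Vance 3, Largo→Wirral 3, Ashby→Wirral 5, Elton→Orton 3, Pell→Wirral 5, Upton→Wirral 6. Service 25; fixed 7; total 32.
{Wirral, Vance, Calder}: service 24 + fixed 11 = 35
{Wirral, Vance, Calder, Orton}: service 22 + fixed 13 = 35
{Vance}: Dover→Vance 3, Largo→Vance 7, Ashby→Vance 6, Elton→Vance 10, Pell→Vance 10, Upton→Vance 10. Service 46; fixed 2; total 48.
(All 15 nonempty subsets were checked; Wirral, Vance and Orton is lowest.)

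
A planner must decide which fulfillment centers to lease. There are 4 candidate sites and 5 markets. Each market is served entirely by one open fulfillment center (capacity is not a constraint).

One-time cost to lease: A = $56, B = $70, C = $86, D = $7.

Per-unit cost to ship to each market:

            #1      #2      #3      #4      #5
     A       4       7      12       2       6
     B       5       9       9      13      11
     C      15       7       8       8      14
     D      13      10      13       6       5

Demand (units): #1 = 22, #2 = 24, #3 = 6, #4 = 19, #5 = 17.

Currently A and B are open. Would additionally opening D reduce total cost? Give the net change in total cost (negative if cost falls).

Current service cost with {A, B}: 450.
Adding D: each market re-picks its cheapest; new service cost 433, saving 17.
Extra fixed cost: 7. Net change = 7 − 17 = -10.
(Totals: 576 → 566.)

Yes — net change −10 (cost falls by 10).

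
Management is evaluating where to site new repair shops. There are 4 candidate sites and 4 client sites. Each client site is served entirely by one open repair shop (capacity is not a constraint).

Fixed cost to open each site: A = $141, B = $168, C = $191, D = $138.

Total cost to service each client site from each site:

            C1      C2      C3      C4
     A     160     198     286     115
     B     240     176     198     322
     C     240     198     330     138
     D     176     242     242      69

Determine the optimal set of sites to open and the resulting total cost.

Open D only; minimum total cost 867.

For any fixed open set, each client site goes to its cheapest open site; total = fixed + service.
{D}: C1→D 176, C2→D 242, C3→D 242, C4→D 69. Service 729; fixed 138; total 867.
{A}: service 759 + fixed 141 = 900
{B, D}: C1→D 176, C2→B 176, C3→B 198, C4→D 69. Service 619; fixed 306; total 925.
{A, B, C, D}: C1→A 160, C2→B 176, C3→B 198, C4→D 69. Service 603; fixed 638; total 1241.
(All 15 nonempty subsets were checked; D only is lowest.)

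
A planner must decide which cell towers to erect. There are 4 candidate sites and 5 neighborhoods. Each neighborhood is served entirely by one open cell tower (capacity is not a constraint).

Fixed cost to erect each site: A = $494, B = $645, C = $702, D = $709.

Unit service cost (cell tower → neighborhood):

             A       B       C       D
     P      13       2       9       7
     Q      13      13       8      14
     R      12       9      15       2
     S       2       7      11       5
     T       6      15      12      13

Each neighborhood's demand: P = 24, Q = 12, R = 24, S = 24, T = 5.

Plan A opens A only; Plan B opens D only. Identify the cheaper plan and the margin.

Plan B is cheaper by 50.

Plan A: {A}: P→A 13·24=312, Q→A 13·12=156, R→A 12·24=288, S→A 2·24=48, T→A 6·5=30. Service 834; fixed 494; total 1328.
Plan B: {D}: P→D 7·24=168, Q→D 14·12=168, R→D 2·24=48, S→D 5·24=120, T→D 13·5=65. Service 569; fixed 709; total 1278.
Difference: |1328 − 1278| = 50.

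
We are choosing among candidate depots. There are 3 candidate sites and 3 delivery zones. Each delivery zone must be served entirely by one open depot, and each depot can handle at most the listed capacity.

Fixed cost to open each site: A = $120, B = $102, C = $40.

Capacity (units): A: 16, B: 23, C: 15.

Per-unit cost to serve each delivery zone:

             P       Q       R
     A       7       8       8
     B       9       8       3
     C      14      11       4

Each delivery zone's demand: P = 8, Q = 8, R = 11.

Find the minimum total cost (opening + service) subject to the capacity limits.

Open {B, C}: P→B 9·8=72, Q→B 8·8=64, R→C 4·11=44.
Loads: B carries 16/23, C carries 11/15. Service 180; fixed 142; total 322.
Next best feasible plan costs 324.

Minimum total cost: 322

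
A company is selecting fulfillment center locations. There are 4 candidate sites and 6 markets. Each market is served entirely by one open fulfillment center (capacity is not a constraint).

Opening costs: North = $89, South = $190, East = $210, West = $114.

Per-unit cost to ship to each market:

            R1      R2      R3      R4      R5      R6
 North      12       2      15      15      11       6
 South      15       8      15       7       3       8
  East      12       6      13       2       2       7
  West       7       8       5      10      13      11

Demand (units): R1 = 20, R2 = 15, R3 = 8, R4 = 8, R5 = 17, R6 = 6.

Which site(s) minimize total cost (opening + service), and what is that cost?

For any fixed open set, each market goes to its cheapest open site; total = fixed + service.
{East, West}: R1→West 7·20=140, R2→East 6·15=90, R3→West 5·8=40, R4→East 2·8=16, R5→East 2·17=34, R6→East 7·6=42. Service 362; fixed 324; total 686.
{North, East, West}: service 296 + fixed 413 = 709
{North, West}: R1→West 7·20=140, R2→North 2·15=30, R3→West 5·8=40, R4→West 10·8=80, R5→North 11·17=187, R6→North 6·6=36. Service 513; fixed 203; total 716.
{North, South, East, West}: service 296 + fixed 603 = 899
No other subset beats 686.

Open East and West; minimum total cost 686.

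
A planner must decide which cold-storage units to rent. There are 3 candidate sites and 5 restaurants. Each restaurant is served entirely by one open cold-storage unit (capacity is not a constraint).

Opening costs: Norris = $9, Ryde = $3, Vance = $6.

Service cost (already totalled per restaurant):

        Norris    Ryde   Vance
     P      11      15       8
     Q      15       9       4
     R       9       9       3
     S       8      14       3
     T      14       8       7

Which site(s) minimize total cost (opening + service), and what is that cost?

For any fixed open set, each restaurant goes to its cheapest open site; total = fixed + service.
{Vance}: P→Vance 8, Q→Vance 4, R→Vance 3, S→Vance 3, T→Vance 7. Service 25; fixed 6; total 31.
{Ryde, Vance}: service 25 + fixed 9 = 34
{Norris, Vance}: service 25 + fixed 15 = 40
{Norris, Ryde, Vance}: P→Vance 8, Q→Vance 4, R→Vance 3, S→Vance 3, T→Vance 7. Service 25; fixed 18; total 43.
No other subset beats 31.

Open Vance only; minimum total cost 31.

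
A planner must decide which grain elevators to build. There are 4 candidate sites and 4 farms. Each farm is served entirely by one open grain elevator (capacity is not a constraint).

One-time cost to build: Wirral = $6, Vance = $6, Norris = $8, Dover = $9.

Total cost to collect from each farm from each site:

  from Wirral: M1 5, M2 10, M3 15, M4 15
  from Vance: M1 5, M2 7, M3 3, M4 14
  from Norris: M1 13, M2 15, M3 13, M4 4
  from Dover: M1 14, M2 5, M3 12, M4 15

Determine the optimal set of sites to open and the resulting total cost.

Open Vance and Norris; minimum total cost 33.

For any fixed open set, each farm goes to its cheapest open site; total = fixed + service.
{Vance, Norris}: M1→Vance 5, M2→Vance 7, M3→Vance 3, M4→Norris 4. Service 19; fixed 14; total 33.
{Vance}: M1→Vance 5, M2→Vance 7, M3→Vance 3, M4→Vance 14. Service 29; fixed 6; total 35.
{Wirral, Vance, Norris}: service 19 + fixed 20 = 39
{Wirral, Vance, Norris, Dover}: service 17 + fixed 29 = 46
No other subset beats 33.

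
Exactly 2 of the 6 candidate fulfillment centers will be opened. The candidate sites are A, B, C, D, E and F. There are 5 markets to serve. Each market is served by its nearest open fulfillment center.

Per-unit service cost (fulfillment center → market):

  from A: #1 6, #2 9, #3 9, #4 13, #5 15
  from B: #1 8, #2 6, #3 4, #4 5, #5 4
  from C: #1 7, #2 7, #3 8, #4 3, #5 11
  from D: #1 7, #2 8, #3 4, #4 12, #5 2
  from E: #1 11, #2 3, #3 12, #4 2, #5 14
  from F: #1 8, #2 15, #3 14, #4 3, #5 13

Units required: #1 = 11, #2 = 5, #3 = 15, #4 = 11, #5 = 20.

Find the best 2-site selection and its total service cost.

Choose D and E; total service cost 214.

With exactly 2 open, each market uses its cheapest among the chosen.
{D, E}: #1→D 7·11=77, #2→E 3·5=15, #3→D 4·15=60, #4→E 2·11=22, #5→D 2·20=40. Service cost 214.
{C, D}: service cost 245
{D, F}: service cost 250
Among all 15 size-2 choices, {D, E} is lowest.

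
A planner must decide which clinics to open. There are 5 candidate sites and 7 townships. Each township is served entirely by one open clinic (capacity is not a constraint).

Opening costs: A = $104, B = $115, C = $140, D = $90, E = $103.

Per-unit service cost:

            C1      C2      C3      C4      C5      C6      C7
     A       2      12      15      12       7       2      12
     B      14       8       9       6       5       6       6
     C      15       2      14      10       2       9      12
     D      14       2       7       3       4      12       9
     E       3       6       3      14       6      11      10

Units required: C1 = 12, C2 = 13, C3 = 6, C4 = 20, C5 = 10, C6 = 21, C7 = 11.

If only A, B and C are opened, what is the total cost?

Each township is assigned to its cheapest site among the open ones.
{A, B, C}: C1→A 2·12=24, C2→C 2·13=26, C3→B 9·6=54, C4→B 6·20=120, C5→C 2·10=20, C6→A 2·21=42, C7→B 6·11=66. Service 352; fixed 359; total 711.

Total cost: 711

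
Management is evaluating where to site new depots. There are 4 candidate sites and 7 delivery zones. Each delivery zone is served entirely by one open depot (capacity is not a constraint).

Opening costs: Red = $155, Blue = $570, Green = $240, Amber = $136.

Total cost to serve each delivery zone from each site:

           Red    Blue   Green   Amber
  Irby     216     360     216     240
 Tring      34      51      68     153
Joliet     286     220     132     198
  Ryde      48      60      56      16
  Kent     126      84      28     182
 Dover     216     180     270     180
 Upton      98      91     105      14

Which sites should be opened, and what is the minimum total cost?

For any fixed open set, each delivery zone goes to its cheapest open site; total = fixed + service.
{Green, Amber}: Irby→Green 216, Tring→Green 68, Joliet→Green 132, Ryde→Amber 16, Kent→Green 28, Dover→Amber 180, Upton→Amber 14. Service 654; fixed 376; total 1030.
{Red, Amber}: service 784 + fixed 291 = 1075
{Green}: service 875 + fixed 240 = 1115
{Red, Blue, Green, Amber}: service 620 + fixed 1101 = 1721
(All 15 nonempty subsets were checked; Green and Amber is lowest.)

Open Green and Amber; minimum total cost 1030.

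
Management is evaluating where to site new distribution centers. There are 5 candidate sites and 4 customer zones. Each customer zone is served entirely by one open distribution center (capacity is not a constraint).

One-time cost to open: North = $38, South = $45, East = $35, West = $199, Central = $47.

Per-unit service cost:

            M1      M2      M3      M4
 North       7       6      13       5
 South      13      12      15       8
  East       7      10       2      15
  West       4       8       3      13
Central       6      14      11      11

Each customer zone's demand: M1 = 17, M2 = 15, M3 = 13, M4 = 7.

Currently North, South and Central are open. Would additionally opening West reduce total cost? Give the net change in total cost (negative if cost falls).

No — net change +61 (cost rises by 61).

Current service cost with {North, South, Central}: 370.
Adding West: each customer zone re-picks its cheapest; new service cost 232, saving 138.
Extra fixed cost: 199. Net change = 199 − 138 = 61.
(Totals: 500 → 561.)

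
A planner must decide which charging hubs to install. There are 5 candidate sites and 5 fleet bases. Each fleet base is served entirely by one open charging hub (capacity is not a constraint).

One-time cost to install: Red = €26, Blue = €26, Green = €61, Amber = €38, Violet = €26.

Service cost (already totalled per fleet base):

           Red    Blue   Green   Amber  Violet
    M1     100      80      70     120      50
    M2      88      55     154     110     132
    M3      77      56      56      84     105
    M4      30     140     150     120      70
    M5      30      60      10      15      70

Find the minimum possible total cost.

For any fixed open set, each fleet base goes to its cheapest open site; total = fixed + service.
{Red, Blue, Violet}: M1→Violet 50, M2→Blue 55, M3→Blue 56, M4→Red 30, M5→Red 30. Service 221; fixed 78; total 299.
{Red, Blue}: service 251 + fixed 52 = 303
{Red, Blue, Amber, Violet}: M1→Violet 50, M2→Blue 55, M3→Blue 56, M4→Red 30, M5→Amber 15. Service 206; fixed 116; total 322.
{Red, Blue, Green, Amber, Violet}: service 201 + fixed 177 = 378
No other subset beats 299.

Minimum total cost: 299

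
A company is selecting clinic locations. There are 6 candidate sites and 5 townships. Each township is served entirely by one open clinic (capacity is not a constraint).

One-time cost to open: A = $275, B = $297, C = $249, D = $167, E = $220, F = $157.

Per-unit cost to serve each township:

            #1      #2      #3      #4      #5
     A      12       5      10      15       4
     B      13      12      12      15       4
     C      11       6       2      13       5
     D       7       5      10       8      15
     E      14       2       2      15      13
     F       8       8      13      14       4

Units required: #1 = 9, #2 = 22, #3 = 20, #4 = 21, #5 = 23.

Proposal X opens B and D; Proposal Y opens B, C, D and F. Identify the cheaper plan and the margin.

Proposal X is cheaper by 246.

Proposal X: {B, D}: #1→D 7·9=63, #2→D 5·22=110, #3→D 10·20=200, #4→D 8·21=168, #5→B 4·23=92. Service 633; fixed 464; total 1097.
Proposal Y: {B, C, D, F}: #1→D 7·9=63, #2→D 5·22=110, #3→C 2·20=40, #4→D 8·21=168, #5→B 4·23=92. Service 473; fixed 870; total 1343.
Difference: |1097 − 1343| = 246.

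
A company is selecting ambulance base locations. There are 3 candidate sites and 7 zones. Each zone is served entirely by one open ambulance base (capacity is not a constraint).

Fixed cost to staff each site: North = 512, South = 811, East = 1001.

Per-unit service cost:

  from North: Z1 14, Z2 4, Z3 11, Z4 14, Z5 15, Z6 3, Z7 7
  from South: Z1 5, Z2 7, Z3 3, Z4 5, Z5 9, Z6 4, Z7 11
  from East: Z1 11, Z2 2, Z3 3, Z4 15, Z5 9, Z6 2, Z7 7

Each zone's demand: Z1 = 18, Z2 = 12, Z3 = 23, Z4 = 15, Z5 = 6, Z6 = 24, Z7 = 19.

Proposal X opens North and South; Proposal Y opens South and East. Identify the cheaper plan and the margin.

Proposal X: {North, South}: Z1→South 5·18=90, Z2→North 4·12=48, Z3→South 3·23=69, Z4→South 5·15=75, Z5→South 9·6=54, Z6→North 3·24=72, Z7→North 7·19=133. Service 541; fixed 1323; total 1864.
Proposal Y: {South, East}: Z1→South 5·18=90, Z2→East 2·12=24, Z3→South 3·23=69, Z4→South 5·15=75, Z5→South 9·6=54, Z6→East 2·24=48, Z7→East 7·19=133. Service 493; fixed 1812; total 2305.
Difference: |1864 − 2305| = 441.

Proposal X is cheaper by 441.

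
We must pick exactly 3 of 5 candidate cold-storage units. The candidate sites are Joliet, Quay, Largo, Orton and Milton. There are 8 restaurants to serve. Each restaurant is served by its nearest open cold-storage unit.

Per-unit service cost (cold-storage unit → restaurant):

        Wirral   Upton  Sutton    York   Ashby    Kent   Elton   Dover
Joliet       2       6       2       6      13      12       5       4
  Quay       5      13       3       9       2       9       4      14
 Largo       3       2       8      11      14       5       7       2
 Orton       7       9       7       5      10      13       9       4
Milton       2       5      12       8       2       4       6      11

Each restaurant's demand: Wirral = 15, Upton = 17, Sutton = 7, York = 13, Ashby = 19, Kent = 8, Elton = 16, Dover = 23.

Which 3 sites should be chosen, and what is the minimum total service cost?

With exactly 3 open, each restaurant uses its cheapest among the chosen.
{Joliet, Quay, Largo}: Wirral→Joliet 2·15=30, Upton→Largo 2·17=34, Sutton→Joliet 2·7=14, York→Joliet 6·13=78, Ashby→Quay 2·19=38, Kent→Largo 5·8=40, Elton→Quay 4·16=64, Dover→Largo 2·23=46. Service cost 344.
{Joliet, Largo, Milton}: service cost 352
{Quay, Largo, Orton}: service cost 353
Among all 10 size-3 choices, {Joliet, Quay, Largo} is lowest.

Choose Joliet, Quay and Largo; total service cost 344.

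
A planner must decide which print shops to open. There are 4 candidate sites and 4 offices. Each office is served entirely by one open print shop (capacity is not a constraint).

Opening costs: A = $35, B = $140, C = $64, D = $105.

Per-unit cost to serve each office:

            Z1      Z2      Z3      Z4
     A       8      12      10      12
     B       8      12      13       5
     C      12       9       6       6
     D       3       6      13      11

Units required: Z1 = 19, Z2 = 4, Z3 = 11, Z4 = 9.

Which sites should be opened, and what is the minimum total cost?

Open C and D; minimum total cost 370.

For any fixed open set, each office goes to its cheapest open site; total = fixed + service.
{C, D}: Z1→D 3·19=57, Z2→D 6·4=24, Z3→C 6·11=66, Z4→C 6·9=54. Service 201; fixed 169; total 370.
{A, C, D}: Z1→D 3·19=57, Z2→D 6·4=24, Z3→C 6·11=66, Z4→C 6·9=54. Service 201; fixed 204; total 405.
{A, C}: service 308 + fixed 99 = 407
{A, B, C, D}: Z1→D 3·19=57, Z2→D 6·4=24, Z3→C 6·11=66, Z4→B 5·9=45. Service 192; fixed 344; total 536.
(All 15 nonempty subsets were checked; C and D is lowest.)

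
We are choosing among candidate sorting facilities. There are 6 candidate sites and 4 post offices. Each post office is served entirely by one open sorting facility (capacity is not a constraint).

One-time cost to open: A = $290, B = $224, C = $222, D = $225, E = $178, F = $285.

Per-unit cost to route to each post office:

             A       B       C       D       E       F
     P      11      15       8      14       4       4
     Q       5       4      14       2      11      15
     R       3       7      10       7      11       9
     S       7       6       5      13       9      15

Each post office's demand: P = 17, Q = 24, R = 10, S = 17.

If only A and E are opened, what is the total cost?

Total cost: 805

Each post office is assigned to its cheapest site among the open ones.
{A, E}: P→E 4·17=68, Q→A 5·24=120, R→A 3·10=30, S→A 7·17=119. Service 337; fixed 468; total 805.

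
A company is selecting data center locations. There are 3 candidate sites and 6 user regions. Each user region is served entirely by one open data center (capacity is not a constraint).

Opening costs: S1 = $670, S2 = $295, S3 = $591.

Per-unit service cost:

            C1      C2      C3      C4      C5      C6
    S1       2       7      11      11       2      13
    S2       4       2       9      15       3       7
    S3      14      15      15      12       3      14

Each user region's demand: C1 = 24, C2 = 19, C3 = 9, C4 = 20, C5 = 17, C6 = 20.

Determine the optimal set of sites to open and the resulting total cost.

Open S2 only; minimum total cost 1001.

For any fixed open set, each user region goes to its cheapest open site; total = fixed + service.
{S2}: C1→S2 4·24=96, C2→S2 2·19=38, C3→S2 9·9=81, C4→S2 15·20=300, C5→S2 3·17=51, C6→S2 7·20=140. Service 706; fixed 295; total 1001.
{S1}: service 794 + fixed 670 = 1464
{S1, S2}: C1→S1 2·24=48, C2→S2 2·19=38, C3→S2 9·9=81, C4→S1 11·20=220, C5→S1 2·17=34, C6→S2 7·20=140. Service 561; fixed 965; total 1526.
{S1, S2, S3}: service 561 + fixed 1556 = 2117
No other subset beats 1001.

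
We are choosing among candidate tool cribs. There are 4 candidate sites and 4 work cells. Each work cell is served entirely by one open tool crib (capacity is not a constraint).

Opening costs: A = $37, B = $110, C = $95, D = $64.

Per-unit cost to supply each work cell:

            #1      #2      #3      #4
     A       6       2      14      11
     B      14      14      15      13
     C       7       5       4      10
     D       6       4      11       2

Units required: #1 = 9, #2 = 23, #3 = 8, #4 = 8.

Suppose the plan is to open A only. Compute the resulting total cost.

Each work cell is assigned to its cheapest site among the open ones.
{A}: #1→A 6·9=54, #2→A 2·23=46, #3→A 14·8=112, #4→A 11·8=88. Service 300; fixed 37; total 337.

Total cost: 337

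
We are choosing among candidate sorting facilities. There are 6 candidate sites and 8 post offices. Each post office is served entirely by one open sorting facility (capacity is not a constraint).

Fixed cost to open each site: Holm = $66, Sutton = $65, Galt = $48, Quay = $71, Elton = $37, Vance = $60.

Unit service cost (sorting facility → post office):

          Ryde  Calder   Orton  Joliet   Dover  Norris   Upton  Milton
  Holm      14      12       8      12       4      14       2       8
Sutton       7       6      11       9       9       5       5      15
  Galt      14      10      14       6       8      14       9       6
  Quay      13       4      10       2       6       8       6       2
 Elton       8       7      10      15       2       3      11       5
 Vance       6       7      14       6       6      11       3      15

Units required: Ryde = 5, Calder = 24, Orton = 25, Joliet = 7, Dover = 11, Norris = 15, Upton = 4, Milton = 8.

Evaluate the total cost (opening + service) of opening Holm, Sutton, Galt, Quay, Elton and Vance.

Each post office is assigned to its cheapest site among the open ones.
{Holm, Sutton, Galt, Quay, Elton, Vance}: Ryde→Vance 6·5=30, Calder→Quay 4·24=96, Orton→Holm 8·25=200, Joliet→Quay 2·7=14, Dover→Elton 2·11=22, Norris→Elton 3·15=45, Upton→Holm 2·4=8, Milton→Quay 2·8=16. Service 431; fixed 347; total 778.

Total cost: 778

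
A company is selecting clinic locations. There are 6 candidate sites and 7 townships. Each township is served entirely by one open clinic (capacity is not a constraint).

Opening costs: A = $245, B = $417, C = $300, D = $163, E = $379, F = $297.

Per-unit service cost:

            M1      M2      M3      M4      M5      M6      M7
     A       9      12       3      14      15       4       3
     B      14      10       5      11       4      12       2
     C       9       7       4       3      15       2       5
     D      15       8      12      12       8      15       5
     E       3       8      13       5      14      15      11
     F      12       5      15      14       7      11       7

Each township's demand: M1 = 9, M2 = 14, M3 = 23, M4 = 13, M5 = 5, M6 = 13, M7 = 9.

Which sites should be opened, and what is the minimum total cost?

Open C only; minimum total cost 756.

For any fixed open set, each township goes to its cheapest open site; total = fixed + service.
{C}: M1→C 9·9=81, M2→C 7·14=98, M3→C 4·23=92, M4→C 3·13=39, M5→C 15·5=75, M6→C 2·13=26, M7→C 5·9=45. Service 456; fixed 300; total 756.
{C, D}: service 421 + fixed 463 = 884
{A}: service 654 + fixed 245 = 899
{A, B, C, D, E, F}: M1→E 3·9=27, M2→F 5·14=70, M3→A 3·23=69, M4→C 3·13=39, M5→B 4·5=20, M6→C 2·13=26, M7→B 2·9=18. Service 269; fixed 1801; total 2070.
No other subset beats 756.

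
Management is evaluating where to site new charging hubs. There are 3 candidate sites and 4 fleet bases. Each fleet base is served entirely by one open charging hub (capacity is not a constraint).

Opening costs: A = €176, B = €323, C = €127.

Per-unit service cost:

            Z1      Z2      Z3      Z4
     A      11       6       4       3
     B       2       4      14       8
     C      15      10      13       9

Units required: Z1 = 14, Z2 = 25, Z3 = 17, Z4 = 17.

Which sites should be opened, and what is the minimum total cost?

Open A only; minimum total cost 599.

For any fixed open set, each fleet base goes to its cheapest open site; total = fixed + service.
{A}: Z1→A 11·14=154, Z2→A 6·25=150, Z3→A 4·17=68, Z4→A 3·17=51. Service 423; fixed 176; total 599.
{A, C}: service 423 + fixed 303 = 726
{A, B}: service 247 + fixed 499 = 746
{A, B, C}: service 247 + fixed 626 = 873
(All 7 nonempty subsets were checked; A only is lowest.)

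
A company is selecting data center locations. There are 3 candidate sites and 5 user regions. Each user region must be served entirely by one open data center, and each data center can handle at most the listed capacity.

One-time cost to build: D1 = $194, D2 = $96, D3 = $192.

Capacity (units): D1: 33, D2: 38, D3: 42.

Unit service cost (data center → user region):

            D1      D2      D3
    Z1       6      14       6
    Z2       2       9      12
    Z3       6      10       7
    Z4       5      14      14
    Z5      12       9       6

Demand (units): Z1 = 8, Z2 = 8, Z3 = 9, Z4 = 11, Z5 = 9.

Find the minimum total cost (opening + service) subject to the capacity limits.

Minimum total cost: 580

Open {D1, D2}: Z1→D1 6·8=48, Z2→D1 2·8=16, Z3→D2 10·9=90, Z4→D1 5·11=55, Z5→D2 9·9=81.
Loads: D1 carries 27/33, D2 carries 18/38. Service 290; fixed 290; total 580.
Next best feasible plan costs 600.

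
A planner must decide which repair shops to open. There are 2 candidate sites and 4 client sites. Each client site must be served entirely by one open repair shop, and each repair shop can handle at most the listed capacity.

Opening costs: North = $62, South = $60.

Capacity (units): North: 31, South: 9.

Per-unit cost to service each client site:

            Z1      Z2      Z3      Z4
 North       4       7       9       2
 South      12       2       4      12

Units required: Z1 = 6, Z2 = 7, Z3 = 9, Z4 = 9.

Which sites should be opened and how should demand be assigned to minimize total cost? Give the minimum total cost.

Open {North}: Z1→North 4·6=24, Z2→North 7·7=49, Z3→North 9·9=81, Z4→North 2·9=18.
Loads: North carries 31/31. Service 172; fixed 62; total 234.
Next best feasible plan costs 249.

Minimum total cost: 234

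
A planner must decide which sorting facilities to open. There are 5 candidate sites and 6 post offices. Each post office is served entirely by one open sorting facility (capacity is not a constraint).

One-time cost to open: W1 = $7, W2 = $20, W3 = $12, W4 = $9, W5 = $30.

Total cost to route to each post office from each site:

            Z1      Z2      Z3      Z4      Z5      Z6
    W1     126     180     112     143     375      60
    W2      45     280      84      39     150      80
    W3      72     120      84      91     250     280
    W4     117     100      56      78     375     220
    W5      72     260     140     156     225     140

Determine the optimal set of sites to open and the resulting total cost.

Open W1, W2 and W4; minimum total cost 486.

For any fixed open set, each post office goes to its cheapest open site; total = fixed + service.
{W1, W2, W4}: Z1→W2 45, Z2→W4 100, Z3→W4 56, Z4→W2 39, Z5→W2 150, Z6→W1 60. Service 450; fixed 36; total 486.
{W1, W2, W3, W4}: service 450 + fixed 48 = 498
{W2, W4}: service 470 + fixed 29 = 499
{W1, W2, W3, W4, W5}: service 450 + fixed 78 = 528
No other subset beats 486.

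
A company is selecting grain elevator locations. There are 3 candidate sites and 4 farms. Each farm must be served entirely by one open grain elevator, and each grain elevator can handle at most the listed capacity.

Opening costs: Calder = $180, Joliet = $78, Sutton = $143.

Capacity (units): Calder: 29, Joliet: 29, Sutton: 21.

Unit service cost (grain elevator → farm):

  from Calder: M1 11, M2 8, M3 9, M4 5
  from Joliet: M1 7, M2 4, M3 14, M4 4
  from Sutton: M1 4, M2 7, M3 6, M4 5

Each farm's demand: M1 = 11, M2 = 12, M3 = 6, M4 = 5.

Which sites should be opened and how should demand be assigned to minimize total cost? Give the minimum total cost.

Open {Joliet, Sutton}: M1→Sutton 4·11=44, M2→Joliet 4·12=48, M3→Sutton 6·6=36, M4→Joliet 4·5=20.
Loads: Joliet carries 17/29, Sutton carries 17/21. Service 148; fixed 221; total 369.
Next best feasible plan costs 402.

Minimum total cost: 369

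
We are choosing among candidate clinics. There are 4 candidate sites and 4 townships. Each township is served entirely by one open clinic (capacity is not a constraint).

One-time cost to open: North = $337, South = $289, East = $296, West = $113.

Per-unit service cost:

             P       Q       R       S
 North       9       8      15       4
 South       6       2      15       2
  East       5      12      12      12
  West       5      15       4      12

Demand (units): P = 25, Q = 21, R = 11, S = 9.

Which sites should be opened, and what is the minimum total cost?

For any fixed open set, each township goes to its cheapest open site; total = fixed + service.
{South, West}: P→West 5·25=125, Q→South 2·21=42, R→West 4·11=44, S→South 2·9=18. Service 229; fixed 402; total 631.
{South}: service 375 + fixed 289 = 664
{West}: service 592 + fixed 113 = 705
{North, South, East, West}: P→East 5·25=125, Q→South 2·21=42, R→West 4·11=44, S→South 2·9=18. Service 229; fixed 1035; total 1264.
No other subset beats 631.

Open South and West; minimum total cost 631.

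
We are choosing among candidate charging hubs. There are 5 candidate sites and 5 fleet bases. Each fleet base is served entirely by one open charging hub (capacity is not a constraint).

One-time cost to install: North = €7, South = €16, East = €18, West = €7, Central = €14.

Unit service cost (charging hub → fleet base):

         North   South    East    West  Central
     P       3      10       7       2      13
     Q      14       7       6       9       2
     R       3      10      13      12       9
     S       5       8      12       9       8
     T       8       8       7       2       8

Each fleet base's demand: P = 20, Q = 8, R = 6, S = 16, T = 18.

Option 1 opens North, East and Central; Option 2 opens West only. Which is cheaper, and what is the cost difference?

Option 1 is cheaper by 32.

Option 1: {North, East, Central}: P→North 3·20=60, Q→Central 2·8=16, R→North 3·6=18, S→North 5·16=80, T→East 7·18=126. Service 300; fixed 39; total 339.
Option 2: {West}: P→West 2·20=40, Q→West 9·8=72, R→West 12·6=72, S→West 9·16=144, T→West 2·18=36. Service 364; fixed 7; total 371.
Difference: |339 − 371| = 32.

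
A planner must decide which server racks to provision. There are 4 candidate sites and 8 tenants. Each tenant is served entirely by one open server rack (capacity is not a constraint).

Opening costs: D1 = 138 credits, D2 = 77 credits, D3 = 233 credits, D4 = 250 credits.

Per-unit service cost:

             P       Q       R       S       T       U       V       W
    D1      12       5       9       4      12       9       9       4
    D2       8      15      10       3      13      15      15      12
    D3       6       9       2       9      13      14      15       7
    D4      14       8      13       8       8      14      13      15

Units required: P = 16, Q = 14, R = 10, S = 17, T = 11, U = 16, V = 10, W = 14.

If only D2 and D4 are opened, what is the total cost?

Total cost: 1328

Each tenant is assigned to its cheapest site among the open ones.
{D2, D4}: P→D2 8·16=128, Q→D4 8·14=112, R→D2 10·10=100, S→D2 3·17=51, T→D4 8·11=88, U→D4 14·16=224, V→D4 13·10=130, W→D2 12·14=168. Service 1001; fixed 327; total 1328.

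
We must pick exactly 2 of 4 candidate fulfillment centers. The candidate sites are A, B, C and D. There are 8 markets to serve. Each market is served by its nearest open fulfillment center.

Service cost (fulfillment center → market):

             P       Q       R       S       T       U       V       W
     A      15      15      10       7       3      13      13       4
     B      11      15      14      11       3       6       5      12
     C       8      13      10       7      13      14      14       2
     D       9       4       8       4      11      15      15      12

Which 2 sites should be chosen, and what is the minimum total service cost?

Choose B and D; total service cost 51.

With exactly 2 open, each market uses its cheapest among the chosen.
{B, D}: P→D 9, Q→D 4, R→D 8, S→D 4, T→B 3, U→B 6, V→B 5, W→B 12. Service cost 51.
{B, C}: service cost 54
{A, D}: service cost 58
Among all 6 size-2 choices, {B, D} is lowest.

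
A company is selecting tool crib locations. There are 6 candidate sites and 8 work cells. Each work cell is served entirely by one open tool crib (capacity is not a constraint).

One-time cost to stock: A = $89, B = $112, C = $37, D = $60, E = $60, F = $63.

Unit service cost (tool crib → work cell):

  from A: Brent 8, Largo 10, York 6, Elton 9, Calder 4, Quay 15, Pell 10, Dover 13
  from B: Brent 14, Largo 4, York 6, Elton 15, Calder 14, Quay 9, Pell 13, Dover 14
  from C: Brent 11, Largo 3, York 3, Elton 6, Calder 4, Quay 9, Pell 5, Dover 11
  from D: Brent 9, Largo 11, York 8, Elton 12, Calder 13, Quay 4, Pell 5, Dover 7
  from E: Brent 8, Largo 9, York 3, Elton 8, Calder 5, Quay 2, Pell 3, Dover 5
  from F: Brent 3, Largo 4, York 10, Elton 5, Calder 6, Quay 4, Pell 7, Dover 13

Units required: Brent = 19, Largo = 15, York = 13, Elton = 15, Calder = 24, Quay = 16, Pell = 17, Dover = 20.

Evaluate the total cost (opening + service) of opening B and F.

Total cost: 1032

Each work cell is assigned to its cheapest site among the open ones.
{B, F}: Brent→F 3·19=57, Largo→B 4·15=60, York→B 6·13=78, Elton→F 5·15=75, Calder→F 6·24=144, Quay→F 4·16=64, Pell→F 7·17=119, Dover→F 13·20=260. Service 857; fixed 175; total 1032.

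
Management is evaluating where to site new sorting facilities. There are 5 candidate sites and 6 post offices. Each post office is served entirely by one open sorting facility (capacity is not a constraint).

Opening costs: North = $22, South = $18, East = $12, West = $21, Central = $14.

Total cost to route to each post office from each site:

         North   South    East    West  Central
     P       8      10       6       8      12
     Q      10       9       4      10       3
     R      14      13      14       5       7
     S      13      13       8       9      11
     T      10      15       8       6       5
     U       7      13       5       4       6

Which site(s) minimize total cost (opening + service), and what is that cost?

Open East only; minimum total cost 57.

For any fixed open set, each post office goes to its cheapest open site; total = fixed + service.
{East}: P→East 6, Q→East 4, R→East 14, S→East 8, T→East 8, U→East 5. Service 45; fixed 12; total 57.
{Central}: service 44 + fixed 14 = 58
{East, Central}: P→East 6, Q→Central 3, R→Central 7, S→East 8, T→Central 5, U→East 5. Service 34; fixed 26; total 60.
{North, South, East, West, Central}: P→East 6, Q→Central 3, R→West 5, S→East 8, T→Central 5, U→West 4. Service 31; fixed 87; total 118.
No other subset beats 57.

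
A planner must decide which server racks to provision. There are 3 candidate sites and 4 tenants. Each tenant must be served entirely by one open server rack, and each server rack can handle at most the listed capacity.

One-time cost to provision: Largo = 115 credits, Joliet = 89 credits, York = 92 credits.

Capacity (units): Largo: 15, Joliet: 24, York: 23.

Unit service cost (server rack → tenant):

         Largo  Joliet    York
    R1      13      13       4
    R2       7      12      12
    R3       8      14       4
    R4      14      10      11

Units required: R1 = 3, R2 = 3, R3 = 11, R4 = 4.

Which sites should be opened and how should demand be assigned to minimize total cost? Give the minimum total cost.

Minimum total cost: 228

Open {York}: R1→York 4·3=12, R2→York 12·3=36, R3→York 4·11=44, R4→York 11·4=44.
Loads: York carries 21/23. Service 136; fixed 92; total 228.
Next best feasible plan costs 313.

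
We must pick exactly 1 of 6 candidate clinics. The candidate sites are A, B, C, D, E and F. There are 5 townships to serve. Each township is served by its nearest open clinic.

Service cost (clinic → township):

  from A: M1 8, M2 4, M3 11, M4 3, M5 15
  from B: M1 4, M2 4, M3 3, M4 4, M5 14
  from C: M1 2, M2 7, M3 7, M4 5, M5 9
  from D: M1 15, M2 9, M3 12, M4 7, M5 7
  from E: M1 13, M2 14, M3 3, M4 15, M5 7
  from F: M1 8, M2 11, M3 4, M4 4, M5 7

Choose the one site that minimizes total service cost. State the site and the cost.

Choose B only; total service cost 29.

With exactly 1 open, each township uses its cheapest among the chosen.
{B}: M1→B 4, M2→B 4, M3→B 3, M4→B 4, M5→B 14. Service cost 29.
{C}: service cost 30
{F}: service cost 34
Among all 6 size-1 choices, {B} is lowest.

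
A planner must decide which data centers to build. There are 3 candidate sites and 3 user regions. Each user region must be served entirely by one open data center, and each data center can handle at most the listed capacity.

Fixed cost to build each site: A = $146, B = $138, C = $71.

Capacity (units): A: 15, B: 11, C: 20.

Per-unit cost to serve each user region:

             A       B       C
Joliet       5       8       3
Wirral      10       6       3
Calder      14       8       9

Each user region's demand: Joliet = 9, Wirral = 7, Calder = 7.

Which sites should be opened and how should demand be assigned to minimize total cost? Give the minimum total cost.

Open {B, C}: Joliet→C 3·9=27, Wirral→C 3·7=21, Calder→B 8·7=56.
Loads: B carries 7/11, C carries 16/20. Service 104; fixed 209; total 313.
Next best feasible plan costs 341.

Minimum total cost: 313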